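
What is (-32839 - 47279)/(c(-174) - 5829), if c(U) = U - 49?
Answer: 40059/3026 ≈ 13.238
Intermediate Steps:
c(U) = -49 + U
(-32839 - 47279)/(c(-174) - 5829) = (-32839 - 47279)/((-49 - 174) - 5829) = -80118/(-223 - 5829) = -80118/(-6052) = -80118*(-1/6052) = 40059/3026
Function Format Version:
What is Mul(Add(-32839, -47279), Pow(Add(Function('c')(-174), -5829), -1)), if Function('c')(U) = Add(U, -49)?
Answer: Rational(40059, 3026) ≈ 13.238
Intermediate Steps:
Function('c')(U) = Add(-49, U)
Mul(Add(-32839, -47279), Pow(Add(Function('c')(-174), -5829), -1)) = Mul(Add(-32839, -47279), Pow(Add(Add(-49, -174), -5829), -1)) = Mul(-80118, Pow(Add(-223, -5829), -1)) = Mul(-80118, Pow(-6052, -1)) = Mul(-80118, Rational(-1, 6052)) = Rational(40059, 3026)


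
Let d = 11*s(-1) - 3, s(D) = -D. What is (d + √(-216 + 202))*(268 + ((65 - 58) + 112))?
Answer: 3096 + 387*I*√14 ≈ 3096.0 + 1448.0*I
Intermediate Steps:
d = 8 (d = 11*(-1*(-1)) - 3 = 11*1 - 3 = 11 - 3 = 8)
(d + √(-216 + 202))*(268 + ((65 - 58) + 112)) = (8 + √(-216 + 202))*(268 + ((65 - 58) + 112)) = (8 + √(-14))*(268 + (7 + 112)) = (8 + I*√14)*(268 + 119) = (8 + I*√14)*387 = 3096 + 387*I*√14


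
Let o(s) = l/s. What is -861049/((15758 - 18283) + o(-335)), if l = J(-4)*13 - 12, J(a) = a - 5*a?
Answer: 288451415/846071 ≈ 340.93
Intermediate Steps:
J(a) = -4*a
l = 196 (l = -4*(-4)*13 - 12 = 16*13 - 12 = 208 - 12 = 196)
o(s) = 196/s
-861049/((15758 - 18283) + o(-335)) = -861049/((15758 - 18283) + 196/(-335)) = -861049/(-2525 + 196*(-1/335)) = -861049/(-2525 - 196/335) = -861049/(-846071/335) = -861049*(-335/846071) = 288451415/846071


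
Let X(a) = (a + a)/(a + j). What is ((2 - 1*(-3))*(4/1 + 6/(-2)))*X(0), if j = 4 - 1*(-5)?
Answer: 0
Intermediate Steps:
j = 9 (j = 4 + 5 = 9)
X(a) = 2*a/(9 + a) (X(a) = (a + a)/(a + 9) = (2*a)/(9 + a) = 2*a/(9 + a))
((2 - 1*(-3))*(4/1 + 6/(-2)))*X(0) = ((2 - 1*(-3))*(4/1 + 6/(-2)))*(2*0/(9 + 0)) = ((2 + 3)*(4*1 + 6*(-1/2)))*(2*0/9) = (5*(4 - 3))*(2*0*(1/9)) = (5*1)*0 = 5*0 = 0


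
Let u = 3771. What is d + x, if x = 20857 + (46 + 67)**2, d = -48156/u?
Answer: 42251830/1257 ≈ 33613.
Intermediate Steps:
d = -16052/1257 (d = -48156/3771 = -48156*1/3771 = -16052/1257 ≈ -12.770)
x = 33626 (x = 20857 + 113**2 = 20857 + 12769 = 33626)
d + x = -16052/1257 + 33626 = 42251830/1257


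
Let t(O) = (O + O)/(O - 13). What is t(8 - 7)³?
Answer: -1/216 ≈ -0.0046296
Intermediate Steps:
t(O) = 2*O/(-13 + O) (t(O) = (2*O)/(-13 + O) = 2*O/(-13 + O))
t(8 - 7)³ = (2*(8 - 7)/(-13 + (8 - 7)))³ = (2*1/(-13 + 1))³ = (2*1/(-12))³ = (2*1*(-1/12))³ = (-⅙)³ = -1/216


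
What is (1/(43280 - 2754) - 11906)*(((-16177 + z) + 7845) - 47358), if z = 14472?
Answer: 9943895155995/20263 ≈ 4.9074e+8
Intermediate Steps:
(1/(43280 - 2754) - 11906)*(((-16177 + z) + 7845) - 47358) = (1/(43280 - 2754) - 11906)*(((-16177 + 14472) + 7845) - 47358) = (1/40526 - 11906)*((-1705 + 7845) - 47358) = (1/40526 - 11906)*(6140 - 47358) = -482502555/40526*(-41218) = 9943895155995/20263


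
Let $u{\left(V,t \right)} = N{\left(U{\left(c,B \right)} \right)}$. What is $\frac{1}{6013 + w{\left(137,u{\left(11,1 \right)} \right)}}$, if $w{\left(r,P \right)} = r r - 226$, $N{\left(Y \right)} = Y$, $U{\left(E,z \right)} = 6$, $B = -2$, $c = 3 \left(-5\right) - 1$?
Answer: $\frac{1}{24556} \approx 4.0723 \cdot 10^{-5}$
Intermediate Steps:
$c = -16$ ($c = -15 - 1 = -16$)
$u{\left(V,t \right)} = 6$
$w{\left(r,P \right)} = -226 + r^{2}$ ($w{\left(r,P \right)} = r^{2} - 226 = -226 + r^{2}$)
$\frac{1}{6013 + w{\left(137,u{\left(11,1 \right)} \right)}} = \frac{1}{6013 - \left(226 - 137^{2}\right)} = \frac{1}{6013 + \left(-226 + 18769\right)} = \frac{1}{6013 + 18543} = \frac{1}{24556}$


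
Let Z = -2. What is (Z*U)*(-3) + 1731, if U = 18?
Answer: 1839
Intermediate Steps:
(Z*U)*(-3) + 1731 = -2*18*(-3) + 1731 = -36*(-3) + 1731 = 108 + 1731 = 1839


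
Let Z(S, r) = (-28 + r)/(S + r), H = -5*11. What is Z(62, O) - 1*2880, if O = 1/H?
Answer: -9819461/3409 ≈ -2880.5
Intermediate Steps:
H = -55
O = -1/55 (O = 1/(-55) = -1/55 ≈ -0.018182)
Z(S, r) = (-28 + r)/(S + r)
Z(62, O) - 1*2880 = (-28 - 1/55)/(62 - 1/55) - 1*2880 = -1541/55/(3409/55) - 2880 = (55/3409)*(-1541/55) - 2880 = -1541/3409 - 2880 = -9819461/3409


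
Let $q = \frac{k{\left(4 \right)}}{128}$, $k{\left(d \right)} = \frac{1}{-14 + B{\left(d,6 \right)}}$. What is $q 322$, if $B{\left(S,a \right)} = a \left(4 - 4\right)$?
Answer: $- \frac{23}{128} \approx -0.17969$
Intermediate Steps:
$B{\left(S,a \right)} = 0$ ($B{\left(S,a \right)} = a 0 = 0$)
$k{\left(d \right)} = - \frac{1}{14}$ ($k{\left(d \right)} = \frac{1}{-14 + 0} = \frac{1}{-14} = - \frac{1}{14}$)
$q = - \frac{1}{1792}$ ($q = - \frac{1}{14 \cdot 128} = \left(- \frac{1}{14}\right) \frac{1}{128} = - \frac{1}{1792} \approx -0.00055804$)
$q 322 = \left(- \frac{1}{1792}\right) 322 = - \frac{23}{128}$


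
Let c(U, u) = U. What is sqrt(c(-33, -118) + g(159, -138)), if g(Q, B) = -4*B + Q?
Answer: sqrt(678) ≈ 26.038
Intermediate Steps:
g(Q, B) = Q - 4*B
sqrt(c(-33, -118) + g(159, -138)) = sqrt(-33 + (159 - 4*(-138))) = sqrt(-33 + (159 + 552)) = sqrt(-33 + 711) = sqrt(678)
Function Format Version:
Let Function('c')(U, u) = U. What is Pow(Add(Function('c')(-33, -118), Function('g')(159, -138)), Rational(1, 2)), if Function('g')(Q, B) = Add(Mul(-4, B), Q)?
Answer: Pow(678, Rational(1, 2)) ≈ 26.038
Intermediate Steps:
Function('g')(Q, B) = Add(Q, Mul(-4, B))
Pow(Add(Function('c')(-33, -118), Function('g')(159, -138)), Rational(1, 2)) = Pow(Add(-33, Add(159, Mul(-4, -138))), Rational(1, 2)) = Pow(Add(-33, Add(159, 552)), Rational(1, 2)) = Pow(Add(-33, 711), Rational(1, 2)) = Pow(678, Rational(1, 2))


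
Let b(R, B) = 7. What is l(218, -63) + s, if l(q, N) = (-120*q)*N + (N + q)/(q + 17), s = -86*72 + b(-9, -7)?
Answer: 77169096/47 ≈ 1.6419e+6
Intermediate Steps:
s = -6185 (s = -86*72 + 7 = -6192 + 7 = -6185)
l(q, N) = (N + q)/(17 + q) - 120*N*q (l(q, N) = -120*N*q + (N + q)/(17 + q) = (N + q)/(17 + q) - 120*N*q)
l(218, -63) + s = (-63 + 218 - 2040*(-63)*218 - 120*(-63)*218**2)/(17 + 218) - 6185 = (-63 + 218 + 28017360 - 120*(-63)*47524)/235 - 6185 = (-63 + 218 + 28017360 + 359281440)/235 - 6185 = (1/235)*387298955 - 6185 = 77459791/47 - 6185 = 77169096/47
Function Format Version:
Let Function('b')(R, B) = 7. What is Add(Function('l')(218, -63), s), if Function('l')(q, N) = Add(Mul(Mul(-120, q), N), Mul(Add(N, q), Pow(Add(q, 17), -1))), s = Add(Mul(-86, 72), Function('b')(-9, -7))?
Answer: Rational(77169096, 47) ≈ 1.6419e+6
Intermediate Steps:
s = -6185 (s = Add(Mul(-86, 72), 7) = Add(-6192, 7) = -6185)
Function('l')(q, N) = Add(Mul(Pow(Add(17, q), -1), Add(N, q)), Mul(-120, N, q)) (Function('l')(q, N) = Add(Mul(-120, N, q), Mul(Add(N, q), Pow(Add(17, q), -1))) = Add(Mul(-120, N, q), Mul(Pow(Add(17, q), -1), Add(N, q))) = Add(Mul(Pow(Add(17, q), -1), Add(N, q)), Mul(-120, N, q)))
Add(Function('l')(218, -63), s) = Add(Mul(Pow(Add(17, 218), -1), Add(-63, 218, Mul(-2040, -63, 218), Mul(-120, -63, Pow(218, 2)))), -6185) = Add(Mul(Pow(235, -1), Add(-63, 218, 28017360, Mul(-120, -63, 47524))), -6185) = Add(Mul(Rational(1, 235), Add(-63, 218, 28017360, 359281440)), -6185) = Add(Mul(Rational(1, 235), 387298955), -6185) = Add(Rational(77459791, 47), -6185) = Rational(77169096, 47)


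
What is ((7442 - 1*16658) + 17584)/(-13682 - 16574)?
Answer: -523/1891 ≈ -0.27657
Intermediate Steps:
((7442 - 1*16658) + 17584)/(-13682 - 16574) = ((7442 - 16658) + 17584)/(-30256) = (-9216 + 17584)*(-1/30256) = 8368*(-1/30256) = -523/1891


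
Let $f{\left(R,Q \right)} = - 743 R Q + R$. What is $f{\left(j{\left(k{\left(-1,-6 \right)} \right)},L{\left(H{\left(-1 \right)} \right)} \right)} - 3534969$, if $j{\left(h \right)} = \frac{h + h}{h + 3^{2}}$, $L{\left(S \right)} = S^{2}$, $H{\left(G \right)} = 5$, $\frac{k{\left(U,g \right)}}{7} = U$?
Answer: $-3404951$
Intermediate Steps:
$k{\left(U,g \right)} = 7 U$
$j{\left(h \right)} = \frac{2 h}{9 + h}$ ($j{\left(h \right)} = \frac{2 h}{h + 9} = \frac{2 h}{9 + h}$)
$f{\left(R,Q \right)} = R - 743 Q R$ ($f{\left(R,Q \right)} = - 743 Q R + R = R - 743 Q R$)
$f{\left(j{\left(k{\left(-1,-6 \right)} \right)},L{\left(H{\left(-1 \right)} \right)} \right)} - 3534969 = \frac{2 \cdot 7 \left(-1\right)}{9 + 7 \left(-1\right)} \left(1 - 743 \cdot 5^{2}\right) - 3534969 = 2 \left(-7\right) \frac{1}{9 - 7} \left(1 - 18575\right) - 3534969 = 2 \left(-7\right) \frac{1}{2} \left(1 - 18575\right) - 3534969 = 2 \left(-7\right) \frac{1}{2} \left(-18574\right) - 3534969 = \left(-7\right) \left(-18574\right) - 3534969 = 130018 - 3534969 = -3404951$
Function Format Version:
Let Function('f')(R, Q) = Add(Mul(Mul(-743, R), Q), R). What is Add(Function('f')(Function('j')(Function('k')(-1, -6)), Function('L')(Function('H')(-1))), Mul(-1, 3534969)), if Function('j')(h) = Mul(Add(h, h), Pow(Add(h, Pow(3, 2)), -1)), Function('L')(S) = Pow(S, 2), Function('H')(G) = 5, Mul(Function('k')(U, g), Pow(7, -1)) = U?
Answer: -3404951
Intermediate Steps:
Function('k')(U, g) = Mul(7, U)
Function('j')(h) = Mul(2, h, Pow(Add(9, h), -1)) (Function('j')(h) = Mul(Mul(2, h), Pow(Add(h, 9), -1)) = Mul(Mul(2, h), Pow(Add(9, h), -1)) = Mul(2, h, Pow(Add(9, h), -1)))
Function('f')(R, Q) = Add(R, Mul(-743, Q, R)) (Function('f')(R, Q) = Add(Mul(-743, Q, R), R) = Add(R, Mul(-743, Q, R)))
Add(Function('f')(Function('j')(Function('k')(-1, -6)), Function('L')(Function('H')(-1))), Mul(-1, 3534969)) = Add(Mul(Mul(2, Mul(7, -1), Pow(Add(9, Mul(7, -1)), -1)), Add(1, Mul(-743, Pow(5, 2)))), Mul(-1, 3534969)) = Add(Mul(Mul(2, -7, Pow(Add(9, -7), -1)), Add(1, Mul(-743, 25))), -3534969) = Add(Mul(Mul(2, -7, Pow(2, -1)), Add(1, -18575)), -3534969) = Add(Mul(Mul(2, -7, Rational(1, 2)), -18574), -3534969) = Add(Mul(-7, -18574), -3534969) = Add(130018, -3534969) = -3404951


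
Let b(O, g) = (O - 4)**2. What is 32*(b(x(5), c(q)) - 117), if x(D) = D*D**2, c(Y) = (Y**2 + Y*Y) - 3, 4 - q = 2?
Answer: 464768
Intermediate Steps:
q = 2 (q = 4 - 1*2 = 4 - 2 = 2)
c(Y) = -3 + 2*Y**2 (c(Y) = (Y**2 + Y**2) - 3 = 2*Y**2 - 3 = -3 + 2*Y**2)
x(D) = D**3
b(O, g) = (-4 + O)**2
32*(b(x(5), c(q)) - 117) = 32*((-4 + 5**3)**2 - 117) = 32*((-4 + 125)**2 - 117) = 32*(121**2 - 117) = 32*(14641 - 117) = 32*14524 = 464768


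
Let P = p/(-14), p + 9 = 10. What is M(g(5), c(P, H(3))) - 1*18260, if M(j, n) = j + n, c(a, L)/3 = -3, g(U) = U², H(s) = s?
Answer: -18244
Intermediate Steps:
p = 1 (p = -9 + 10 = 1)
P = -1/14 (P = 1/(-14) = 1*(-1/14) = -1/14 ≈ -0.071429)
c(a, L) = -9 (c(a, L) = 3*(-3) = -9)
M(g(5), c(P, H(3))) - 1*18260 = (5² - 9) - 1*18260 = (25 - 9) - 18260 = 16 - 18260 = -18244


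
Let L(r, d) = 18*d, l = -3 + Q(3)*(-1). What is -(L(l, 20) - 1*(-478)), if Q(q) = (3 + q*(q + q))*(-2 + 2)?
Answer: -838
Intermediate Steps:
Q(q) = 0 (Q(q) = (3 + q*(2*q))*0 = (3 + 2*q²)*0 = 0)
l = -3 (l = -3 + 0*(-1) = -3 + 0 = -3)
-(L(l, 20) - 1*(-478)) = -(18*20 - 1*(-478)) = -(360 + 478) = -1*838 = -838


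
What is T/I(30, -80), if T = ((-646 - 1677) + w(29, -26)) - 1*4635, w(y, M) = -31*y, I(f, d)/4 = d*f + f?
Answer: 2619/3160 ≈ 0.82880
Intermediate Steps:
I(f, d) = 4*f + 4*d*f (I(f, d) = 4*(d*f + f) = 4*(f + d*f) = 4*f + 4*d*f)
T = -7857 (T = ((-646 - 1677) - 31*29) - 1*4635 = (-2323 - 899) - 4635 = -3222 - 4635 = -7857)
T/I(30, -80) = -7857*1/(120*(1 - 80)) = -7857/(4*30*(-79)) = -7857/(-9480) = -7857*(-1/9480) = 2619/3160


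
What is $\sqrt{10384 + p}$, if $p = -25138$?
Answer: $i \sqrt{14754} \approx 121.47 i$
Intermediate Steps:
$\sqrt{10384 + p} = \sqrt{10384 - 25138} = \sqrt{-14754} = i \sqrt{14754}$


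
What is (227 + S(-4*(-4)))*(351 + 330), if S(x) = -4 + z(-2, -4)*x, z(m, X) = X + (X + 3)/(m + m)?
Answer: 111003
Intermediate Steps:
z(m, X) = X + (3 + X)/(2*m) (z(m, X) = X + (3 + X)/((2*m)) = X + (3 + X)*(1/(2*m)) = X + (3 + X)/(2*m))
S(x) = -4 - 15*x/4 (S(x) = -4 + ((1/2)*(3 - 4 + 2*(-4)*(-2))/(-2))*x = -4 + ((1/2)*(-1/2)*(3 - 4 + 16))*x = -4 + ((1/2)*(-1/2)*15)*x = -4 - 15*x/4)
(227 + S(-4*(-4)))*(351 + 330) = (227 + (-4 - (-15)*(-4)))*(351 + 330) = (227 + (-4 - 15/4*16))*681 = (227 + (-4 - 60))*681 = (227 - 64)*681 = 163*681 = 111003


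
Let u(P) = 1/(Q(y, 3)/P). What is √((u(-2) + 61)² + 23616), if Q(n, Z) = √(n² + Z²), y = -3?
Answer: √(246035 - 366*√2)/3 ≈ 165.17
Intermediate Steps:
Q(n, Z) = √(Z² + n²)
u(P) = P*√2/6 (u(P) = 1/(√(3² + (-3)²)/P) = 1/(√(9 + 9)/P) = 1/(√18/P) = 1/((3*√2)/P) = 1/(3*√2/P) = P*√2/6)
√((u(-2) + 61)² + 23616) = √(((⅙)*(-2)*√2 + 61)² + 23616) = √((-√2/3 + 61)² + 23616) = √((61 - √2/3)² + 23616) = √(23616 + (61 - √2/3)²)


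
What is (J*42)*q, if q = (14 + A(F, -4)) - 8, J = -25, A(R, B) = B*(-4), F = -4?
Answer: -23100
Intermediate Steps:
A(R, B) = -4*B
q = 22 (q = (14 - 4*(-4)) - 8 = (14 + 16) - 8 = 30 - 8 = 22)
(J*42)*q = -25*42*22 = -1050*22 = -23100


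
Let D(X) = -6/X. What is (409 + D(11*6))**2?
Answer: 20232004/121 ≈ 1.6721e+5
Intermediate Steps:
(409 + D(11*6))**2 = (409 - 6/(11*6))**2 = (409 - 6/66)**2 = (409 - 6*1/66)**2 = (409 - 1/11)**2 = (4498/11)**2 = 20232004/121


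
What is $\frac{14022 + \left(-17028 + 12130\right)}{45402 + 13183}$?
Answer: $\frac{9124}{58585} \approx 0.15574$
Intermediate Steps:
$\frac{14022 + \left(-17028 + 12130\right)}{45402 + 13183} = \frac{14022 - 4898}{58585} = 9124 \cdot \frac{1}{58585} = \frac{9124}{58585}$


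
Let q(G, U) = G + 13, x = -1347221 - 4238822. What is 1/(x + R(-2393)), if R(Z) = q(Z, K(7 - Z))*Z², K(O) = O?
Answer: -1/13634534663 ≈ -7.3343e-11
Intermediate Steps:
x = -5586043
q(G, U) = 13 + G
R(Z) = Z²*(13 + Z) (R(Z) = (13 + Z)*Z² = Z²*(13 + Z))
1/(x + R(-2393)) = 1/(-5586043 + (-2393)²*(13 - 2393)) = 1/(-5586043 + 5726449*(-2380)) = 1/(-5586043 - 13628948620) = 1/(-13634534663) = -1/13634534663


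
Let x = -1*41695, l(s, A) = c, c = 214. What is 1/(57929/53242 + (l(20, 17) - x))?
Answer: 53242/2231376907 ≈ 2.3861e-5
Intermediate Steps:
l(s, A) = 214
x = -41695
1/(57929/53242 + (l(20, 17) - x)) = 1/(57929/53242 + (214 - 1*(-41695))) = 1/(57929*(1/53242) + (214 + 41695)) = 1/(57929/53242 + 41909) = 1/(2231376907/53242) = 53242/2231376907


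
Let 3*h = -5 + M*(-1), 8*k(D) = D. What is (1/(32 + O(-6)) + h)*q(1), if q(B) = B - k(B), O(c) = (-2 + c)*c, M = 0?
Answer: -2779/1920 ≈ -1.4474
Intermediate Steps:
k(D) = D/8
O(c) = c*(-2 + c)
h = -5/3 (h = (-5 + 0*(-1))/3 = (-5 + 0)/3 = (1/3)*(-5) = -5/3 ≈ -1.6667)
q(B) = 7*B/8 (q(B) = B - B/8 = 7*B/8)
(1/(32 + O(-6)) + h)*q(1) = (1/(32 - 6*(-2 - 6)) - 5/3)*((7/8)*1) = (1/(32 - 6*(-8)) - 5/3)*(7/8) = (1/(32 + 48) - 5/3)*(7/8) = (1/80 - 5/3)*(7/8) = -397/240*7/8 = -2779/1920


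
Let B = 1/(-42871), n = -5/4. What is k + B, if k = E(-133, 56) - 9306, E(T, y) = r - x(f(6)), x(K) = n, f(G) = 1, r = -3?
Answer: -1596130205/171484 ≈ -9307.8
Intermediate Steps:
n = -5/4 (n = -5*¼ = -5/4 ≈ -1.2500)
x(K) = -5/4
E(T, y) = -7/4 (E(T, y) = -3 - 1*(-5/4) = -3 + 5/4 = -7/4)
B = -1/42871 ≈ -2.3326e-5
k = -37231/4 (k = -7/4 - 9306 = -37231/4 ≈ -9307.8)
k + B = -37231/4 - 1/42871 = -1596130205/171484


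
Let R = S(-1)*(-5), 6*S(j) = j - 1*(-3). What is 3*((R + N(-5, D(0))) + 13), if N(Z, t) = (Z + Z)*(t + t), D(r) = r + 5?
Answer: -266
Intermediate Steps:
D(r) = 5 + r
N(Z, t) = 4*Z*t (N(Z, t) = (2*Z)*(2*t) = 4*Z*t)
S(j) = ½ + j/6 (S(j) = (j - 1*(-3))/6 = (j + 3)/6 = (3 + j)/6 = ½ + j/6)
R = -5/3 (R = (½ + (⅙)*(-1))*(-5) = (½ - ⅙)*(-5) = (⅓)*(-5) = -5/3 ≈ -1.6667)
3*((R + N(-5, D(0))) + 13) = 3*((-5/3 + 4*(-5)*(5 + 0)) + 13) = 3*((-5/3 + 4*(-5)*5) + 13) = 3*((-5/3 - 100) + 13) = 3*(-305/3 + 13) = 3*(-266/3) = -266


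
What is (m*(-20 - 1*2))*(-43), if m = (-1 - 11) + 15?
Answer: 2838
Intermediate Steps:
m = 3 (m = -12 + 15 = 3)
(m*(-20 - 1*2))*(-43) = (3*(-20 - 1*2))*(-43) = (3*(-20 - 2))*(-43) = (3*(-22))*(-43) = -66*(-43) = 2838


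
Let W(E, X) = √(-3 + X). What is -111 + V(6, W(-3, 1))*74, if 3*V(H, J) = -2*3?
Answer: -259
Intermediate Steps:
V(H, J) = -2 (V(H, J) = (-2*3)/3 = (⅓)*(-6) = -2)
-111 + V(6, W(-3, 1))*74 = -111 - 2*74 = -111 - 148 = -259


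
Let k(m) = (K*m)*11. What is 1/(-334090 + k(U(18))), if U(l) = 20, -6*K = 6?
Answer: -1/334310 ≈ -2.9912e-6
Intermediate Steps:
K = -1 (K = -⅙*6 = -1)
k(m) = -11*m (k(m) = -m*11 = -11*m)
1/(-334090 + k(U(18))) = 1/(-334090 - 11*20) = 1/(-334090 - 220) = 1/(-334310) = -1/334310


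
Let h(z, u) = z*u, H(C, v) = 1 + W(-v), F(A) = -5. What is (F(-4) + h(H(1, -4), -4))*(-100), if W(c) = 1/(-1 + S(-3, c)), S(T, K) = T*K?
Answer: 11300/13 ≈ 869.23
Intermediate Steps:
S(T, K) = K*T
W(c) = 1/(-1 - 3*c) (W(c) = 1/(-1 + c*(-3)) = 1/(-1 - 3*c))
H(C, v) = 1 + 1/(-1 + 3*v) (H(C, v) = 1 + 1/(-1 - (-3)*v) = 1 + 1/(-1 + 3*v))
h(z, u) = u*z
(F(-4) + h(H(1, -4), -4))*(-100) = (-5 - 12*(-4)/(-1 + 3*(-4)))*(-100) = (-5 - 12*(-4)/(-1 - 12))*(-100) = (-5 - 12*(-4)/(-13))*(-100) = (-5 - 12*(-4)*(-1)/13)*(-100) = (-5 - 4*12/13)*(-100) = (-5 - 48/13)*(-100) = -113/13*(-100) = 11300/13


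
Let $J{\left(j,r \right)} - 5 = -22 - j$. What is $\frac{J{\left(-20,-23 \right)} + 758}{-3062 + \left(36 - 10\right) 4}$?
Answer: $- \frac{761}{2958} \approx -0.25727$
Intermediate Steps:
$J{\left(j,r \right)} = -17 - j$ ($J{\left(j,r \right)} = 5 - \left(22 + j\right) = -17 - j$)
$\frac{J{\left(-20,-23 \right)} + 758}{-3062 + \left(36 - 10\right) 4} = \frac{\left(-17 - -20\right) + 758}{-3062 + \left(36 - 10\right) 4} = \frac{\left(-17 + 20\right) + 758}{-3062 + 26 \cdot 4} = \frac{3 + 758}{-3062 + 104} = \frac{761}{-2958} = 761 \left(- \frac{1}{2958}\right) = - \frac{761}{2958}$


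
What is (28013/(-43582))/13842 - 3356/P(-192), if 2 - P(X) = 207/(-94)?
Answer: -190307468513551/238288507380 ≈ -798.64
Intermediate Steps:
P(X) = 395/94 (P(X) = 2 - 207/(-94) = 2 - 207*(-1)/94 = 2 - 1*(-207/94) = 2 + 207/94 = 395/94)
(28013/(-43582))/13842 - 3356/P(-192) = (28013/(-43582))/13842 - 3356/395/94 = (28013*(-1/43582))*(1/13842) - 3356*94/395 = -28013/43582*1/13842 - 315464/395 = -28013/603262044 - 315464/395 = -190307468513551/238288507380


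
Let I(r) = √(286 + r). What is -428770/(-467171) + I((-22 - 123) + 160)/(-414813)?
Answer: 428770/467171 - √301/414813 ≈ 0.91776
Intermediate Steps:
-428770/(-467171) + I((-22 - 123) + 160)/(-414813) = -428770/(-467171) + √(286 + ((-22 - 123) + 160))/(-414813) = -428770*(-1/467171) + √(286 + (-145 + 160))*(-1/414813) = 428770/467171 + √(286 + 15)*(-1/414813) = 428770/467171 + √301*(-1/414813) = 428770/467171 - √301/414813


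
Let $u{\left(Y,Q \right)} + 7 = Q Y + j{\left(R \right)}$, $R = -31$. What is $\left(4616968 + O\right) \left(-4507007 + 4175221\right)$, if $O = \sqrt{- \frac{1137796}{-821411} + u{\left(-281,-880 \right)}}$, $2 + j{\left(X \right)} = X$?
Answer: $-1531845344848 - \frac{663572 \sqrt{41704431520764549}}{821411} \approx -1.532 \cdot 10^{12}$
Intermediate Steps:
$j{\left(X \right)} = -2 + X$
$u{\left(Y,Q \right)} = -40 + Q Y$ ($u{\left(Y,Q \right)} = -7 + \left(Q Y - 33\right) = -7 + \left(-33 + Q Y\right) = -40 + Q Y$)
$O = \frac{2 \sqrt{41704431520764549}}{821411}$ ($O = \sqrt{- \frac{1137796}{-821411} - -247240} = \sqrt{\left(-1137796\right) \left(- \frac{1}{821411}\right) + \left(-40 + 247280\right)} = \sqrt{\frac{1137796}{821411} + 247240} = \sqrt{\frac{203086793436}{821411}} = \frac{2 \sqrt{41704431520764549}}{821411} \approx 497.23$)
$\left(4616968 + O\right) \left(-4507007 + 4175221\right) = \left(4616968 + \frac{2 \sqrt{41704431520764549}}{821411}\right) \left(-4507007 + 4175221\right) = \left(4616968 + \frac{2 \sqrt{41704431520764549}}{821411}\right) \left(-331786\right) = -1531845344848 - \frac{663572 \sqrt{41704431520764549}}{821411}$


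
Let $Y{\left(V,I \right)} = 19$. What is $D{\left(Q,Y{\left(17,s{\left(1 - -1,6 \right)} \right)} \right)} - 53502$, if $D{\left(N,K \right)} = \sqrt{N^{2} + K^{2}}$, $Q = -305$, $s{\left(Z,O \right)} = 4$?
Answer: $-53502 + \sqrt{93386} \approx -53196.0$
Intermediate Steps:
$D{\left(N,K \right)} = \sqrt{K^{2} + N^{2}}$
$D{\left(Q,Y{\left(17,s{\left(1 - -1,6 \right)} \right)} \right)} - 53502 = \sqrt{19^{2} + \left(-305\right)^{2}} - 53502 = \sqrt{361 + 93025} - 53502 = \sqrt{93386} - 53502 = -53502 + \sqrt{93386}$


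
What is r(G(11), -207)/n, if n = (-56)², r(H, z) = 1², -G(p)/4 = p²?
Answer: 1/3136 ≈ 0.00031888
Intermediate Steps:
G(p) = -4*p²
r(H, z) = 1
n = 3136
r(G(11), -207)/n = 1/3136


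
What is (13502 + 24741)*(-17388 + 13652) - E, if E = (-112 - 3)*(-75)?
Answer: -142884473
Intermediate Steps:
E = 8625 (E = -115*(-75) = 8625)
(13502 + 24741)*(-17388 + 13652) - E = (13502 + 24741)*(-17388 + 13652) - 1*8625 = 38243*(-3736) - 8625 = -142875848 - 8625 = -142884473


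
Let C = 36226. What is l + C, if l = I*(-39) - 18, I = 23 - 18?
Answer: 36013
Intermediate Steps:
I = 5
l = -213 (l = 5*(-39) - 18 = -195 - 18 = -213)
l + C = -213 + 36226 = 36013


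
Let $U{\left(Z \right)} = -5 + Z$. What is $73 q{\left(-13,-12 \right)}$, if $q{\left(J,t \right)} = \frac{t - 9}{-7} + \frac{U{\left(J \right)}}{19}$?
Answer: $\frac{2847}{19} \approx 149.84$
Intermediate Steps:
$q{\left(J,t \right)} = \frac{136}{133} - \frac{t}{7} + \frac{J}{19}$ ($q{\left(J,t \right)} = \frac{t - 9}{-7} + \frac{-5 + J}{19} = \left(-9 + t\right) \left(- \frac{1}{7}\right) + \left(-5 + J\right) \frac{1}{19} = \left(\frac{9}{7} - \frac{t}{7}\right) + \left(- \frac{5}{19} + \frac{J}{19}\right) = \frac{136}{133} - \frac{t}{7} + \frac{J}{19}$)
$73 q{\left(-13,-12 \right)} = 73 \left(\frac{136}{133} - - \frac{12}{7} + \frac{1}{19} \left(-13\right)\right) = 73 \left(\frac{136}{133} + \frac{12}{7} - \frac{13}{19}\right) = 73 \cdot \frac{39}{19} = \frac{2847}{19}$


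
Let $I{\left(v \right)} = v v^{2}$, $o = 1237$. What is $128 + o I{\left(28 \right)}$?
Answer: $27154752$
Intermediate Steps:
$I{\left(v \right)} = v^{3}$
$128 + o I{\left(28 \right)} = 128 + 1237 \cdot 28^{3} = 128 + 1237 \cdot 21952 = 128 + 27154624 = 27154752$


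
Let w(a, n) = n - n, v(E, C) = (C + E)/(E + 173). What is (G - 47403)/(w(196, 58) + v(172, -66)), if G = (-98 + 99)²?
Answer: -8176845/53 ≈ -1.5428e+5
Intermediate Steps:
v(E, C) = (C + E)/(173 + E)
G = 1 (G = 1² = 1)
w(a, n) = 0
(G - 47403)/(w(196, 58) + v(172, -66)) = (1 - 47403)/(0 + (-66 + 172)/(173 + 172)) = -47402/(0 + 106/345) = -47402/106/345 = -47402*345/106 = -8176845/53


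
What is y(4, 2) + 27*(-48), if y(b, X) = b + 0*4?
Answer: -1292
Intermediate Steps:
y(b, X) = b (y(b, X) = b + 0 = b)
y(4, 2) + 27*(-48) = 4 + 27*(-48) = 4 - 1296 = -1292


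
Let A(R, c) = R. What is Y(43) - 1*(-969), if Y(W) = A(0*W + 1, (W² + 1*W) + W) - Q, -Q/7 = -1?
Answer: 963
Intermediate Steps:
Q = 7 (Q = -7*(-1) = 7)
Y(W) = -6 (Y(W) = (0*W + 1) - 1*7 = (0 + 1) - 7 = 1 - 7 = -6)
Y(43) - 1*(-969) = -6 - 1*(-969) = -6 + 969 = 963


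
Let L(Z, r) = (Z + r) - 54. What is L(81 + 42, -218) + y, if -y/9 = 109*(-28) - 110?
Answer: 28309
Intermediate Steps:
L(Z, r) = -54 + Z + r
y = 28458 (y = -9*(109*(-28) - 110) = -9*(-3052 - 110) = -9*(-3162) = 28458)
L(81 + 42, -218) + y = (-54 + (81 + 42) - 218) + 28458 = (-54 + 123 - 218) + 28458 = -149 + 28458 = 28309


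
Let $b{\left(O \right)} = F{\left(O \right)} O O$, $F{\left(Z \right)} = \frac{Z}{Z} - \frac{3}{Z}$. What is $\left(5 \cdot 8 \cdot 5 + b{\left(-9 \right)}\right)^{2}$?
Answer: $94864$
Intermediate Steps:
$F{\left(Z \right)} = 1 - \frac{3}{Z}$
$b{\left(O \right)} = O \left(-3 + O\right)$ ($b{\left(O \right)} = \frac{-3 + O}{O} O O = \left(-3 + O\right) O = O \left(-3 + O\right)$)
$\left(5 \cdot 8 \cdot 5 + b{\left(-9 \right)}\right)^{2} = \left(5 \cdot 8 \cdot 5 - 9 \left(-3 - 9\right)\right)^{2} = \left(40 \cdot 5 - -108\right)^{2} = \left(200 + 108\right)^{2} = 308^{2} = 94864$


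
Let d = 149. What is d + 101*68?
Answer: 7017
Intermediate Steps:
d + 101*68 = 149 + 101*68 = 149 + 6868 = 7017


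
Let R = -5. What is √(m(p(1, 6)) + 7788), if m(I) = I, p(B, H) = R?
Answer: √7783 ≈ 88.221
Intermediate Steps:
p(B, H) = -5
√(m(p(1, 6)) + 7788) = √(-5 + 7788) = √7783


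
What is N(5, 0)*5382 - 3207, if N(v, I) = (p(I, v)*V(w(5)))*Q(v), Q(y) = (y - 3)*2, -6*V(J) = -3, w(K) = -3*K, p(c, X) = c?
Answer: -3207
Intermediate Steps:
V(J) = ½ (V(J) = -⅙*(-3) = ½)
Q(y) = -6 + 2*y (Q(y) = (-3 + y)*2 = -6 + 2*y)
N(v, I) = I*(-6 + 2*v)/2 (N(v, I) = (I*(½))*(-6 + 2*v) = (I/2)*(-6 + 2*v) = I*(-6 + 2*v)/2)
N(5, 0)*5382 - 3207 = (0*(-3 + 5))*5382 - 3207 = (0*2)*5382 - 3207 = 0*5382 - 3207 = 0 - 3207 = -3207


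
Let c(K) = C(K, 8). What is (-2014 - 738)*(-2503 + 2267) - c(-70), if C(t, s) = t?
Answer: 649542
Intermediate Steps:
c(K) = K
(-2014 - 738)*(-2503 + 2267) - c(-70) = (-2014 - 738)*(-2503 + 2267) - 1*(-70) = -2752*(-236) + 70 = 649472 + 70 = 649542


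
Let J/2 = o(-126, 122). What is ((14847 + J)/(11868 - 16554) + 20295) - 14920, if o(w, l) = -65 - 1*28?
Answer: 8390863/1562 ≈ 5371.9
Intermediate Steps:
o(w, l) = -93 (o(w, l) = -65 - 28 = -93)
J = -186 (J = 2*(-93) = -186)
((14847 + J)/(11868 - 16554) + 20295) - 14920 = ((14847 - 186)/(11868 - 16554) + 20295) - 14920 = (14661/(-4686) + 20295) - 14920 = (14661*(-1/4686) + 20295) - 14920 = (-4887/1562 + 20295) - 14920 = 31695903/1562 - 14920 = 8390863/1562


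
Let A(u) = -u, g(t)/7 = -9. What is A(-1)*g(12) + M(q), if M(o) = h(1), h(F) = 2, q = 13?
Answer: -61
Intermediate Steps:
g(t) = -63 (g(t) = 7*(-9) = -63)
M(o) = 2
A(-1)*g(12) + M(q) = -1*(-1)*(-63) + 2 = 1*(-63) + 2 = -63 + 2 = -61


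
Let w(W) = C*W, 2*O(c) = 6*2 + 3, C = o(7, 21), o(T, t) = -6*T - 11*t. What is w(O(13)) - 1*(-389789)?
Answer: 775483/2 ≈ 3.8774e+5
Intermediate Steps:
o(T, t) = -11*t - 6*T
C = -273 (C = -11*21 - 6*7 = -231 - 42 = -273)
O(c) = 15/2 (O(c) = (6*2 + 3)/2 = (12 + 3)/2 = (½)*15 = 15/2)
w(W) = -273*W
w(O(13)) - 1*(-389789) = -273*15/2 - 1*(-389789) = -4095/2 + 389789 = 775483/2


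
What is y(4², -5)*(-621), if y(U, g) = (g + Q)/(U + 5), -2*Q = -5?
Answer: 1035/14 ≈ 73.929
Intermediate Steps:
Q = 5/2 (Q = -½*(-5) = 5/2 ≈ 2.5000)
y(U, g) = (5/2 + g)/(5 + U) (y(U, g) = (g + 5/2)/(U + 5) = (5/2 + g)/(5 + U))
y(4², -5)*(-621) = ((5/2 - 5)/(5 + 4²))*(-621) = (-5/2/(5 + 16))*(-621) = (-5/2/21)*(-621) = ((1/21)*(-5/2))*(-621) = -5/42*(-621) = 1035/14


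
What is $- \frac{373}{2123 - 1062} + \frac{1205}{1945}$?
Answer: $\frac{110604}{412729} \approx 0.26798$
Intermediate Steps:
$- \frac{373}{2123 - 1062} + \frac{1205}{1945} = - \frac{373}{1061} + 1205 \cdot \frac{1}{1945} = \left(-373\right) \frac{1}{1061} + \frac{241}{389} = - \frac{373}{1061} + \frac{241}{389} = \frac{110604}{412729}$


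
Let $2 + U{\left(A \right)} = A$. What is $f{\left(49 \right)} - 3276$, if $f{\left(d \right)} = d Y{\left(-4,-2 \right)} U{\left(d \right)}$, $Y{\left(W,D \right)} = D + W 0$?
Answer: $-7882$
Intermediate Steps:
$U{\left(A \right)} = -2 + A$
$Y{\left(W,D \right)} = D$ ($Y{\left(W,D \right)} = D + 0 = D$)
$f{\left(d \right)} = - 2 d \left(-2 + d\right)$ ($f{\left(d \right)} = d \left(-2\right) \left(-2 + d\right) = - 2 d \left(-2 + d\right)$)
$f{\left(49 \right)} - 3276 = 2 \cdot 49 \left(2 - 49\right) - 3276 = 2 \cdot 49 \left(-47\right) - 3276 = -4606 - 3276 = -7882$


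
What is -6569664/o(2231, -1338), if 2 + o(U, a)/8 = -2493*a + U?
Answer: -273736/1112621 ≈ -0.24603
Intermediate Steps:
o(U, a) = -16 - 19944*a + 8*U (o(U, a) = -16 + 8*(-2493*a + U) = -16 + 8*(U - 2493*a) = -16 + (-19944*a + 8*U) = -16 - 19944*a + 8*U)
-6569664/o(2231, -1338) = -6569664/(-16 - 19944*(-1338) + 8*2231) = -6569664/(-16 + 26685072 + 17848) = -6569664/26702904 = -6569664*1/26702904 = -273736/1112621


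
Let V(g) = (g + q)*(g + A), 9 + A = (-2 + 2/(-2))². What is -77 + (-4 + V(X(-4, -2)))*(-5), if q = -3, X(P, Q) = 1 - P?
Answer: -107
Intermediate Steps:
A = 0 (A = -9 + (-2 + 2/(-2))² = -9 + (-2 + 2*(-½))² = -9 + (-2 - 1)² = -9 + (-3)² = -9 + 9 = 0)
V(g) = g*(-3 + g) (V(g) = (g - 3)*(g + 0) = (-3 + g)*g = g*(-3 + g))
-77 + (-4 + V(X(-4, -2)))*(-5) = -77 + (-4 + (1 - 1*(-4))*(-3 + (1 - 1*(-4))))*(-5) = -77 + (-4 + (1 + 4)*(-3 + (1 + 4)))*(-5) = -77 + (-4 + 5*(-3 + 5))*(-5) = -77 + (-4 + 5*2)*(-5) = -77 + (-4 + 10)*(-5) = -77 + 6*(-5) = -77 - 30 = -107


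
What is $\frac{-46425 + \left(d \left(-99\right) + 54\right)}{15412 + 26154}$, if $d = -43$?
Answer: $- \frac{21057}{20783} \approx -1.0132$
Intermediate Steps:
$\frac{-46425 + \left(d \left(-99\right) + 54\right)}{15412 + 26154} = \frac{-46425 + \left(\left(-43\right) \left(-99\right) + 54\right)}{15412 + 26154} = \frac{-46425 + \left(4257 + 54\right)}{41566} = \left(-46425 + 4311\right) \frac{1}{41566} = \left(-42114\right) \frac{1}{41566} = - \frac{21057}{20783}$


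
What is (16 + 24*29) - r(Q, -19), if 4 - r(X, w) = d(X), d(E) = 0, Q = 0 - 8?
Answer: 708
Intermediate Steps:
Q = -8
r(X, w) = 4 (r(X, w) = 4 - 1*0 = 4 + 0 = 4)
(16 + 24*29) - r(Q, -19) = (16 + 24*29) - 1*4 = (16 + 696) - 4 = 712 - 4 = 708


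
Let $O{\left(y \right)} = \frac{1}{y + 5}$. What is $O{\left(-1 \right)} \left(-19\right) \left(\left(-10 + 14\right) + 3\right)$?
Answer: $- \frac{133}{4} \approx -33.25$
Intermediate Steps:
$O{\left(y \right)} = \frac{1}{5 + y}$
$O{\left(-1 \right)} \left(-19\right) \left(\left(-10 + 14\right) + 3\right) = \frac{1}{5 - 1} \left(-19\right) \left(\left(-10 + 14\right) + 3\right) = \frac{1}{4} \left(-19\right) \left(4 + 3\right) = \frac{1}{4} \left(-19\right) 7 = \left(- \frac{19}{4}\right) 7 = - \frac{133}{4}$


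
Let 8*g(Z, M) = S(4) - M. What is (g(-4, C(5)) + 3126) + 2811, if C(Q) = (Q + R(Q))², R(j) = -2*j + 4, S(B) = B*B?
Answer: 47511/8 ≈ 5938.9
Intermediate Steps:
S(B) = B²
R(j) = 4 - 2*j
C(Q) = (4 - Q)² (C(Q) = (Q + (4 - 2*Q))² = (4 - Q)²)
g(Z, M) = 2 - M/8 (g(Z, M) = (4² - M)/8 = (16 - M)/8 = 2 - M/8)
(g(-4, C(5)) + 3126) + 2811 = ((2 - (4 - 1*5)²/8) + 3126) + 2811 = ((2 - (4 - 5)²/8) + 3126) + 2811 = ((2 - ⅛*(-1)²) + 3126) + 2811 = ((2 - ⅛*1) + 3126) + 2811 = ((2 - ⅛) + 3126) + 2811 = (15/8 + 3126) + 2811 = 25023/8 + 2811 = 47511/8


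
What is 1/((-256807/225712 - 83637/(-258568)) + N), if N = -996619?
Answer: -7295237552/7270578294361417 ≈ -1.0034e-6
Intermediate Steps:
1/((-256807/225712 - 83637/(-258568)) + N) = 1/((-256807/225712 - 83637/(-258568)) - 996619) = 1/((-256807*1/225712 - 83637*(-1/258568)) - 996619) = 1/((-256807/225712 + 83637/258568) - 996619) = 1/(-5940524729/7295237552 - 996619) = 1/(-7270578294361417/7295237552) = -7295237552/7270578294361417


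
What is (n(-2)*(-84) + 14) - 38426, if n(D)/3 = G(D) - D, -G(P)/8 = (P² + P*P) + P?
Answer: -26820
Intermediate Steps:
G(P) = -16*P² - 8*P (G(P) = -8*((P² + P*P) + P) = -8*((P² + P²) + P) = -8*(2*P² + P) = -8*(P + 2*P²) = -16*P² - 8*P)
n(D) = -3*D - 24*D*(1 + 2*D) (n(D) = 3*(-8*D*(1 + 2*D) - D) = 3*(-D - 8*D*(1 + 2*D)) = -3*D - 24*D*(1 + 2*D))
(n(-2)*(-84) + 14) - 38426 = ((3*(-2)*(-9 - 16*(-2)))*(-84) + 14) - 38426 = ((3*(-2)*(-9 + 32))*(-84) + 14) - 38426 = ((3*(-2)*23)*(-84) + 14) - 38426 = (-138*(-84) + 14) - 38426 = (11592 + 14) - 38426 = 11606 - 38426 = -26820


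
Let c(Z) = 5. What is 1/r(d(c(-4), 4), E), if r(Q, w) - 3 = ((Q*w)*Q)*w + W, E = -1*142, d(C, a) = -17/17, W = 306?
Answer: 1/20473 ≈ 4.8845e-5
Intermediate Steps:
d(C, a) = -1 (d(C, a) = -17*1/17 = -1)
E = -142
r(Q, w) = 309 + Q**2*w**2 (r(Q, w) = 3 + (((Q*w)*Q)*w + 306) = 3 + ((w*Q**2)*w + 306) = 3 + (Q**2*w**2 + 306) = 3 + (306 + Q**2*w**2) = 309 + Q**2*w**2)
1/r(d(c(-4), 4), E) = 1/(309 + (-1)**2*(-142)**2) = 1/(309 + 1*20164) = 1/(309 + 20164) = 1/20473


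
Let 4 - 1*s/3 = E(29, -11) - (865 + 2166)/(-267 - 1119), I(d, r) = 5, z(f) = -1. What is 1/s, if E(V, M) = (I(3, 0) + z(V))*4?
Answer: -66/2809 ≈ -0.023496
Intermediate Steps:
E(V, M) = 16 (E(V, M) = (5 - 1)*4 = 4*4 = 16)
s = -2809/66 (s = 12 - 3*(16 - (865 + 2166)/(-267 - 1119)) = 12 - 3*(16 - 3031/(-1386)) = 12 - 3*(16 - 3031*(-1)/1386) = 12 - 3*(16 - 1*(-433/198)) = 12 - 3*(16 + 433/198) = 12 - 3*3601/198 = 12 - 3601/66 = -2809/66 ≈ -42.561)
1/s = 1/(-2809/66) = -66/2809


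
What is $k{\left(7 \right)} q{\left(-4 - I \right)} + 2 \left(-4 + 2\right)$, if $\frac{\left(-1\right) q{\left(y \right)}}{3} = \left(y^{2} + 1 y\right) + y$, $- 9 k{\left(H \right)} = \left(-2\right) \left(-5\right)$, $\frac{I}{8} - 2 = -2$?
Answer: $\frac{68}{3} \approx 22.667$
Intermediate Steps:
$I = 0$ ($I = 16 + 8 \left(-2\right) = 16 - 16 = 0$)
$k{\left(H \right)} = - \frac{10}{9}$ ($k{\left(H \right)} = - \frac{\left(-2\right) \left(-5\right)}{9} = \left(- \frac{1}{9}\right) 10 = - \frac{10}{9}$)
$q{\left(y \right)} = - 6 y - 3 y^{2}$ ($q{\left(y \right)} = - 3 \left(\left(y^{2} + 1 y\right) + y\right) = - 3 \left(\left(y^{2} + y\right) + y\right) = - 3 \left(\left(y + y^{2}\right) + y\right) = - 3 \left(y^{2} + 2 y\right) = - 6 y - 3 y^{2}$)
$k{\left(7 \right)} q{\left(-4 - I \right)} + 2 \left(-4 + 2\right) = - \frac{10 \left(- 3 \left(-4 - 0\right) \left(2 - 4\right)\right)}{9} + 2 \left(-4 + 2\right) = - \frac{10 \left(- 3 \left(-4 + 0\right) \left(2 + \left(-4 + 0\right)\right)\right)}{9} + 2 \left(-2\right) = - \frac{10 \left(\left(-3\right) \left(-4\right) \left(2 - 4\right)\right)}{9} - 4 = - \frac{10 \left(\left(-3\right) \left(-4\right) \left(-2\right)\right)}{9} - 4 = \left(- \frac{10}{9}\right) \left(-24\right) - 4 = \frac{80}{3} - 4 = \frac{68}{3}$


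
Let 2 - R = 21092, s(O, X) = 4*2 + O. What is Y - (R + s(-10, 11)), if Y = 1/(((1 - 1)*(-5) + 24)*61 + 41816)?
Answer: 912861761/43280 ≈ 21092.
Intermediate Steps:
s(O, X) = 8 + O
R = -21090 (R = 2 - 1*21092 = 2 - 21092 = -21090)
Y = 1/43280 (Y = 1/((0*(-5) + 24)*61 + 41816) = 1/((0 + 24)*61 + 41816) = 1/(24*61 + 41816) = 1/(1464 + 41816) = 1/43280 ≈ 2.3105e-5)
Y - (R + s(-10, 11)) = 1/43280 - (-21090 + (8 - 10)) = 1/43280 - (-21090 - 2) = 1/43280 - 1*(-21092) = 1/43280 + 21092 = 912861761/43280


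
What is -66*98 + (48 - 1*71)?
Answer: -6491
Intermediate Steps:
-66*98 + (48 - 1*71) = -6468 + (48 - 71) = -6468 - 23 = -6491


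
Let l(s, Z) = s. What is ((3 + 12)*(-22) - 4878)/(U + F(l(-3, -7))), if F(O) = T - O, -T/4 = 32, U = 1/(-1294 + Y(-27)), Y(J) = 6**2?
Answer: 2183888/52417 ≈ 41.664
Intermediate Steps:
Y(J) = 36
U = -1/1258 (U = 1/(-1294 + 36) = 1/(-1258) = -1/1258 ≈ -0.00079491)
T = -128 (T = -4*32 = -128)
F(O) = -128 - O
((3 + 12)*(-22) - 4878)/(U + F(l(-3, -7))) = ((3 + 12)*(-22) - 4878)/(-1/1258 + (-128 - 1*(-3))) = (15*(-22) - 4878)/(-1/1258 + (-128 + 3)) = (-330 - 4878)/(-1/1258 - 125) = -5208/(-157251/1258) = -5208*(-1258/157251) = 2183888/52417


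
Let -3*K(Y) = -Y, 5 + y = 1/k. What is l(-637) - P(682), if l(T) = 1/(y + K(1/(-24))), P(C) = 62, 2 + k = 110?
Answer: -67238/1081 ≈ -62.200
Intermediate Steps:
k = 108 (k = -2 + 110 = 108)
y = -539/108 (y = -5 + 1/108 = -539/108 ≈ -4.9907)
K(Y) = Y/3 (K(Y) = -(-1)*Y/3 = Y/3)
l(T) = -216/1081 (l(T) = 1/(-539/108 + (⅓)/(-24)) = 1/(-539/108 + (⅓)*(-1/24)) = 1/(-539/108 - 1/72) = 1/(-1081/216) = -216/1081)
l(-637) - P(682) = -216/1081 - 1*62 = -216/1081 - 62 = -67238/1081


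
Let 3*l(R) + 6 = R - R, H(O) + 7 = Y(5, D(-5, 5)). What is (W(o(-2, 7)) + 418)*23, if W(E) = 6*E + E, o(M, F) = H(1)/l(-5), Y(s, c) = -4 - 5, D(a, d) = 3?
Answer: 10902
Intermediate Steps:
Y(s, c) = -9
H(O) = -16 (H(O) = -7 - 9 = -16)
l(R) = -2 (l(R) = -2 + (R - R)/3 = -2 + (⅓)*0 = -2 + 0 = -2)
o(M, F) = 8 (o(M, F) = -16/(-2) = -16*(-½) = 8)
W(E) = 7*E
(W(o(-2, 7)) + 418)*23 = (7*8 + 418)*23 = (56 + 418)*23 = 474*23 = 10902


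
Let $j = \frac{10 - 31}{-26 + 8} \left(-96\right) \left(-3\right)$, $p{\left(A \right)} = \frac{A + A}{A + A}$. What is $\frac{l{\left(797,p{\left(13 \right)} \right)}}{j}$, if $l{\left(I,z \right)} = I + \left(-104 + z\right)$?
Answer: $\frac{347}{168} \approx 2.0655$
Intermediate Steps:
$p{\left(A \right)} = 1$ ($p{\left(A \right)} = \frac{2 A}{2 A} = 2 A \frac{1}{2 A} = 1$)
$j = 336$ ($j = - \frac{21}{-18} \left(-96\right) \left(-3\right) = \left(-21\right) \left(- \frac{1}{18}\right) \left(-96\right) \left(-3\right) = \frac{7}{6} \left(-96\right) \left(-3\right) = \left(-112\right) \left(-3\right) = 336$)
$l{\left(I,z \right)} = -104 + I + z$
$\frac{l{\left(797,p{\left(13 \right)} \right)}}{j} = \frac{-104 + 797 + 1}{336} = 694 \cdot \frac{1}{336} = \frac{347}{168}$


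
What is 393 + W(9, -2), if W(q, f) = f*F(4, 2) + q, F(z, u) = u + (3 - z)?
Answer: 400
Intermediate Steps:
F(z, u) = 3 + u - z
W(q, f) = f + q (W(q, f) = f*(3 + 2 - 1*4) + q = f*(3 + 2 - 4) + q = f*1 + q = f + q)
393 + W(9, -2) = 393 + (-2 + 9) = 393 + 7 = 400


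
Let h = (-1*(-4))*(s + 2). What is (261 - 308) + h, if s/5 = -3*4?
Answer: -279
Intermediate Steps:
s = -60 (s = 5*(-3*4) = 5*(-12) = -60)
h = -232 (h = (-1*(-4))*(-60 + 2) = 4*(-58) = -232)
(261 - 308) + h = (261 - 308) - 232 = -47 - 232 = -279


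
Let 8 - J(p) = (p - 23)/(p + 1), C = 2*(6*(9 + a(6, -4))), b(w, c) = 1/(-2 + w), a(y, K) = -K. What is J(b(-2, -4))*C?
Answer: 6084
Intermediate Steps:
C = 156 (C = 2*(6*(9 - 1*(-4))) = 2*(6*(9 + 4)) = 2*(6*13) = 2*78 = 156)
J(p) = 8 - (-23 + p)/(1 + p) (J(p) = 8 - (p - 23)/(p + 1) = 8 - (-23 + p)/(1 + p))
J(b(-2, -4))*C = ((31 + 7/(-2 - 2))/(1 + 1/(-2 - 2)))*156 = ((31 + 7/(-4))/(1 + 1/(-4)))*156 = ((31 + 7*(-¼))/(1 - ¼))*156 = ((31 - 7/4)/(¾))*156 = ((4/3)*(117/4))*156 = 39*156 = 6084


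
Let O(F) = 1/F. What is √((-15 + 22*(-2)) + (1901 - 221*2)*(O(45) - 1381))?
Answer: I*√453353755/15 ≈ 1419.5*I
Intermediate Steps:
√((-15 + 22*(-2)) + (1901 - 221*2)*(O(45) - 1381)) = √((-15 + 22*(-2)) + (1901 - 221*2)*(1/45 - 1381)) = √((-15 - 44) + (1901 - 442)*(1/45 - 1381)) = √(-59 + 1459*(-62144/45)) = √(-59 - 90668096/45) = √(-90670751/45) = I*√453353755/15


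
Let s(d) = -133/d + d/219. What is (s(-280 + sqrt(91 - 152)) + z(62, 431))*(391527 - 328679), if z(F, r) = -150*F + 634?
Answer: 125696*(-265724166*I - 949207*sqrt(61))/(219*(sqrt(61) + 280*I)) ≈ -5.4469e+8 + 3073.4*I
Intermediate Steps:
z(F, r) = 634 - 150*F
s(d) = -133/d + d/219 (s(d) = -133/d + d*(1/219) = -133/d + d/219)
(s(-280 + sqrt(91 - 152)) + z(62, 431))*(391527 - 328679) = ((-133/(-280 + sqrt(91 - 152)) + (-280 + sqrt(91 - 152))/219) + (634 - 150*62))*(391527 - 328679) = ((-133/(-280 + sqrt(-61)) + (-280 + sqrt(-61))/219) + (634 - 9300))*62848 = ((-133/(-280 + I*sqrt(61)) + (-280 + I*sqrt(61))/219) - 8666)*62848 = ((-133/(-280 + I*sqrt(61)) + (-280/219 + I*sqrt(61)/219)) - 8666)*62848 = ((-280/219 - 133/(-280 + I*sqrt(61)) + I*sqrt(61)/219) - 8666)*62848 = (-1898134/219 - 133/(-280 + I*sqrt(61)) + I*sqrt(61)/219)*62848 = -119293925632/219 - 8358784/(-280 + I*sqrt(61)) + 62848*I*sqrt(61)/219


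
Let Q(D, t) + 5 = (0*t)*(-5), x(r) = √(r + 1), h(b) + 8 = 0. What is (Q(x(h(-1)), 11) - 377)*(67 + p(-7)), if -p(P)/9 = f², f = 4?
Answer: 29414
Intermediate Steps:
h(b) = -8 (h(b) = -8 + 0 = -8)
p(P) = -144 (p(P) = -9*4² = -9*16 = -144)
x(r) = √(1 + r)
Q(D, t) = -5 (Q(D, t) = -5 + (0*t)*(-5) = -5 + 0*(-5) = -5 + 0 = -5)
(Q(x(h(-1)), 11) - 377)*(67 + p(-7)) = (-5 - 377)*(67 - 144) = -382*(-77) = 29414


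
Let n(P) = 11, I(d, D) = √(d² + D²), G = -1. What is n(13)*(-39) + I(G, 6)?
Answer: -429 + √37 ≈ -422.92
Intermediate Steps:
I(d, D) = √(D² + d²)
n(13)*(-39) + I(G, 6) = 11*(-39) + √(6² + (-1)²) = -429 + √(36 + 1) = -429 + √37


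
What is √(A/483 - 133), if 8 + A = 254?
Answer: I*√3434291/161 ≈ 11.51*I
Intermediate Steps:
A = 246 (A = -8 + 254 = 246)
√(A/483 - 133) = √(246/483 - 133) = √(246*(1/483) - 133) = √(82/161 - 133) = √(-21331/161) = I*√3434291/161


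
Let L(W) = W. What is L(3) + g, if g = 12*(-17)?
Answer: -201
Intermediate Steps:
g = -204
L(3) + g = 3 - 204 = -201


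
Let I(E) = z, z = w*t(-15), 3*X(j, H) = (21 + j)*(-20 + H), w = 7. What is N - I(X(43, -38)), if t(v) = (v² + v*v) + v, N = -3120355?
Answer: -3123400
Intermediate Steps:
X(j, H) = (-20 + H)*(21 + j)/3 (X(j, H) = ((21 + j)*(-20 + H))/3 = ((-20 + H)*(21 + j))/3 = (-20 + H)*(21 + j)/3)
t(v) = v + 2*v² (t(v) = (v² + v²) + v = 2*v² + v = v + 2*v²)
z = 3045 (z = 7*(-15*(1 + 2*(-15))) = 7*(-15*(1 - 30)) = 7*(-15*(-29)) = 7*435 = 3045)
I(E) = 3045
N - I(X(43, -38)) = -3120355 - 1*3045 = -3120355 - 3045 = -3123400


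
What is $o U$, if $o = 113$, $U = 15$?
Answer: $1695$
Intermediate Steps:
$o U = 113 \cdot 15 = 1695$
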